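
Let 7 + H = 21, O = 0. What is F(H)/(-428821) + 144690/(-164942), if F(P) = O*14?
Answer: -72345/82471 ≈ -0.87722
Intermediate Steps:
H = 14 (H = -7 + 21 = 14)
F(P) = 0 (F(P) = 0*14 = 0)
F(H)/(-428821) + 144690/(-164942) = 0/(-428821) + 144690/(-164942) = 0*(-1/428821) + 144690*(-1/164942) = 0 - 72345/82471 = -72345/82471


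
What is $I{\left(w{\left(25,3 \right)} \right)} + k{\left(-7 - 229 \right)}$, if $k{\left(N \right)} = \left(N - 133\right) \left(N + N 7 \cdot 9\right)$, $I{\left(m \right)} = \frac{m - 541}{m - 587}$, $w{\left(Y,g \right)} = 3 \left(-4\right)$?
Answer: $\frac{3338452777}{599} \approx 5.5734 \cdot 10^{6}$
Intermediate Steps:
$w{\left(Y,g \right)} = -12$
$I{\left(m \right)} = \frac{-541 + m}{-587 + m}$
$k{\left(N \right)} = 64 N \left(-133 + N\right)$ ($k{\left(N \right)} = \left(-133 + N\right) \left(N + 7 N 9\right) = \left(-133 + N\right) \left(N + 63 N\right) = \left(-133 + N\right) 64 N = 64 N \left(-133 + N\right)$)
$I{\left(w{\left(25,3 \right)} \right)} + k{\left(-7 - 229 \right)} = \frac{-541 - 12}{-587 - 12} + 64 \left(-7 - 229\right) \left(-133 - 236\right) = \frac{1}{-599} \left(-553\right) + 64 \left(-7 - 229\right) \left(-133 - 236\right) = \left(- \frac{1}{599}\right) \left(-553\right) + 64 \left(-236\right) \left(-133 - 236\right) = \frac{553}{599} + 64 \left(-236\right) \left(-369\right) = \frac{553}{599} + 5573376 = \frac{3338452777}{599}$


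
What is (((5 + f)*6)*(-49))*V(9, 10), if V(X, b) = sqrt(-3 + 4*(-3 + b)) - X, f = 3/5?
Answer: 32928/5 ≈ 6585.6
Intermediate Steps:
f = 3/5 (f = 3*(1/5) = 3/5 ≈ 0.60000)
V(X, b) = sqrt(-15 + 4*b) - X (V(X, b) = sqrt(-3 + (-12 + 4*b)) - X = sqrt(-15 + 4*b) - X)
(((5 + f)*6)*(-49))*V(9, 10) = (((5 + 3/5)*6)*(-49))*(sqrt(-15 + 4*10) - 1*9) = (((28/5)*6)*(-49))*(sqrt(-15 + 40) - 9) = ((168/5)*(-49))*(sqrt(25) - 9) = -8232*(5 - 9)/5 = -8232/5*(-4) = 32928/5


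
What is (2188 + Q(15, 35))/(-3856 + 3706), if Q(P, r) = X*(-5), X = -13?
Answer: -751/50 ≈ -15.020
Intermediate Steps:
Q(P, r) = 65 (Q(P, r) = -13*(-5) = 65)
(2188 + Q(15, 35))/(-3856 + 3706) = (2188 + 65)/(-3856 + 3706) = 2253/(-150) = 2253*(-1/150) = -751/50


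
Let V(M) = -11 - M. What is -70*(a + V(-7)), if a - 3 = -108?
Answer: 7630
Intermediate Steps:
a = -105 (a = 3 - 108 = -105)
-70*(a + V(-7)) = -70*(-105 + (-11 - 1*(-7))) = -70*(-105 + (-11 + 7)) = -70*(-105 - 4) = -70*(-109) = 7630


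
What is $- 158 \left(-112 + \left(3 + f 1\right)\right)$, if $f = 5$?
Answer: $16432$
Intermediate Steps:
$- 158 \left(-112 + \left(3 + f 1\right)\right) = - 158 \left(-112 + \left(3 + 5 \cdot 1\right)\right) = - 158 \left(-112 + \left(3 + 5\right)\right) = - 158 \left(-112 + 8\right) = \left(-158\right) \left(-104\right) = 16432$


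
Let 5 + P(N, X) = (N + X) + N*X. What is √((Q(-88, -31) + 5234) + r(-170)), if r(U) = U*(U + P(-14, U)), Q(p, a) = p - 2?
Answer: I*√338426 ≈ 581.74*I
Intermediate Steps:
Q(p, a) = -2 + p
P(N, X) = -5 + N + X + N*X (P(N, X) = -5 + ((N + X) + N*X) = -5 + (N + X + N*X) = -5 + N + X + N*X)
r(U) = U*(-19 - 12*U) (r(U) = U*(U + (-5 - 14 + U - 14*U)) = U*(U + (-19 - 13*U)) = U*(-19 - 12*U))
√((Q(-88, -31) + 5234) + r(-170)) = √(((-2 - 88) + 5234) - 1*(-170)*(19 + 12*(-170))) = √((-90 + 5234) - 1*(-170)*(19 - 2040)) = √(5144 - 1*(-170)*(-2021)) = √(5144 - 343570) = √(-338426) = I*√338426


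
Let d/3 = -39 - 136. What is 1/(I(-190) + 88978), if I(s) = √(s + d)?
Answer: 88978/7917085199 - I*√715/7917085199 ≈ 1.1239e-5 - 3.3774e-9*I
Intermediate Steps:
d = -525 (d = 3*(-39 - 136) = 3*(-175) = -525)
I(s) = √(-525 + s) (I(s) = √(s - 525) = √(-525 + s))
1/(I(-190) + 88978) = 1/(√(-525 - 190) + 88978) = 1/(√(-715) + 88978) = 1/(I*√715 + 88978) = 1/(88978 + I*√715)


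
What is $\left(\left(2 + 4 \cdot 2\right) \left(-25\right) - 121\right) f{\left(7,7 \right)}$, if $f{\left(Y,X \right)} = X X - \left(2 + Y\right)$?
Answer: $-14840$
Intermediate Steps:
$f{\left(Y,X \right)} = -2 + X^{2} - Y$ ($f{\left(Y,X \right)} = X^{2} - \left(2 + Y\right) = -2 + X^{2} - Y$)
$\left(\left(2 + 4 \cdot 2\right) \left(-25\right) - 121\right) f{\left(7,7 \right)} = \left(\left(2 + 4 \cdot 2\right) \left(-25\right) - 121\right) \left(-2 + 7^{2} - 7\right) = \left(\left(2 + 8\right) \left(-25\right) - 121\right) \left(-2 + 49 - 7\right) = \left(10 \left(-25\right) - 121\right) 40 = \left(-250 - 121\right) 40 = \left(-371\right) 40 = -14840$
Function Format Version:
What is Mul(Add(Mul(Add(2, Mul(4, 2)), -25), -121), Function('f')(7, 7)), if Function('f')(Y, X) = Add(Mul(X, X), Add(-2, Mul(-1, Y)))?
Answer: -14840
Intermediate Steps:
Function('f')(Y, X) = Add(-2, Pow(X, 2), Mul(-1, Y)) (Function('f')(Y, X) = Add(Pow(X, 2), Add(-2, Mul(-1, Y))) = Add(-2, Pow(X, 2), Mul(-1, Y)))
Mul(Add(Mul(Add(2, Mul(4, 2)), -25), -121), Function('f')(7, 7)) = Mul(Add(Mul(Add(2, Mul(4, 2)), -25), -121), Add(-2, Pow(7, 2), Mul(-1, 7))) = Mul(Add(Mul(Add(2, 8), -25), -121), Add(-2, 49, -7)) = Mul(Add(Mul(10, -25), -121), 40) = Mul(Add(-250, -121), 40) = Mul(-371, 40) = -14840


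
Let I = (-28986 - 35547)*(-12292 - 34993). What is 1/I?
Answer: 1/3051442905 ≈ 3.2771e-10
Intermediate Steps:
I = 3051442905 (I = -64533*(-47285) = 3051442905)
1/I = 1/3051442905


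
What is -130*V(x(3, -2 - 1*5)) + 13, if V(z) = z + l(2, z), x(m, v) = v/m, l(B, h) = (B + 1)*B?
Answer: -1391/3 ≈ -463.67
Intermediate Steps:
l(B, h) = B*(1 + B) (l(B, h) = (1 + B)*B = B*(1 + B))
V(z) = 6 + z (V(z) = z + 2*(1 + 2) = z + 2*3 = z + 6 = 6 + z)
-130*V(x(3, -2 - 1*5)) + 13 = -130*(6 + (-2 - 1*5)/3) + 13 = -130*(6 + (-2 - 5)*(⅓)) + 13 = -130*(6 - 7*⅓) + 13 = -130*(6 - 7/3) + 13 = -130*11/3 + 13 = -1430/3 + 13 = -1391/3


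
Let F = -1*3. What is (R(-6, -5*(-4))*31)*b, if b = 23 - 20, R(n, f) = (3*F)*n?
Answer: 5022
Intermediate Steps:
F = -3
R(n, f) = -9*n (R(n, f) = (3*(-3))*n = -9*n)
b = 3
(R(-6, -5*(-4))*31)*b = (-9*(-6)*31)*3 = (54*31)*3 = 1674*3 = 5022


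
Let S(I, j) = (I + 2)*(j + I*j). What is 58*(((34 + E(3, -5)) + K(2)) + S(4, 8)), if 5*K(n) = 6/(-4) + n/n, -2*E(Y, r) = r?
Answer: 80156/5 ≈ 16031.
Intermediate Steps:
E(Y, r) = -r/2
K(n) = -1/10 (K(n) = (6/(-4) + n/n)/5 = (6*(-1/4) + 1)/5 = (-3/2 + 1)/5 = (1/5)*(-1/2) = -1/10)
S(I, j) = (2 + I)*(j + I*j)
58*(((34 + E(3, -5)) + K(2)) + S(4, 8)) = 58*(((34 - 1/2*(-5)) - 1/10) + 8*(2 + 4**2 + 3*4)) = 58*(((34 + 5/2) - 1/10) + 8*(2 + 16 + 12)) = 58*((73/2 - 1/10) + 8*30) = 58*(182/5 + 240) = 58*(1382/5) = 80156/5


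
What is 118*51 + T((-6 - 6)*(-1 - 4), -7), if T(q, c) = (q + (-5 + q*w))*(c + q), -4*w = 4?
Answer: 5753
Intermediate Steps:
w = -1 (w = -¼*4 = -1)
T(q, c) = -5*c - 5*q (T(q, c) = (q + (-5 + q*(-1)))*(c + q) = (q + (-5 - q))*(c + q) = -5*(c + q) = -5*c - 5*q)
118*51 + T((-6 - 6)*(-1 - 4), -7) = 118*51 + (-5*(-7) - 5*(-6 - 6)*(-1 - 4)) = 6018 + (35 - (-60)*(-5)) = 6018 + (35 - 5*60) = 6018 + (35 - 300) = 6018 - 265 = 5753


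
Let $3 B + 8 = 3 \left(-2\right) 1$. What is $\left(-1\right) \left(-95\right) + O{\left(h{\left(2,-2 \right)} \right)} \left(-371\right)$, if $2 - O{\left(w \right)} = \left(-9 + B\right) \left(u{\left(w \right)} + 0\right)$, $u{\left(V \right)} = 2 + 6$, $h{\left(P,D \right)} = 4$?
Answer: $- \frac{123629}{3} \approx -41210.0$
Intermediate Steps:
$u{\left(V \right)} = 8$
$B = - \frac{14}{3}$ ($B = - \frac{8}{3} + \frac{3 \left(-2\right) 1}{3} = - \frac{8}{3} + \frac{\left(-6\right) 1}{3} = - \frac{8}{3} + \frac{1}{3} \left(-6\right) = - \frac{8}{3} - 2 = - \frac{14}{3} \approx -4.6667$)
$O{\left(w \right)} = \frac{334}{3}$ ($O{\left(w \right)} = 2 - \left(-9 - \frac{14}{3}\right) \left(8 + 0\right) = 2 - \left(- \frac{41}{3}\right) 8 = 2 - - \frac{328}{3} = 2 + \frac{328}{3} = \frac{334}{3}$)
$\left(-1\right) \left(-95\right) + O{\left(h{\left(2,-2 \right)} \right)} \left(-371\right) = \left(-1\right) \left(-95\right) + \frac{334}{3} \left(-371\right) = 95 - \frac{123914}{3} = - \frac{123629}{3}$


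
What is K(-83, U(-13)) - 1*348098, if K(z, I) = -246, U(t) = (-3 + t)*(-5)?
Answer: -348344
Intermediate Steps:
U(t) = 15 - 5*t
K(-83, U(-13)) - 1*348098 = -246 - 1*348098 = -246 - 348098 = -348344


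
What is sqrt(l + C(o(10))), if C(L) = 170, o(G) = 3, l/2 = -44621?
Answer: 4*I*sqrt(5567) ≈ 298.45*I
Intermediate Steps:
l = -89242 (l = 2*(-44621) = -89242)
sqrt(l + C(o(10))) = sqrt(-89242 + 170) = sqrt(-89072) = 4*I*sqrt(5567)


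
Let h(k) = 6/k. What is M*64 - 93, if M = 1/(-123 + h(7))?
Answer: -79963/855 ≈ -93.524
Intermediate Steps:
M = -7/855 (M = 1/(-123 + 6/7) = 1/(-855/7) = -7/855 ≈ -0.0081871)
M*64 - 93 = -7/855*64 - 93 = -448/855 - 93 = -79963/855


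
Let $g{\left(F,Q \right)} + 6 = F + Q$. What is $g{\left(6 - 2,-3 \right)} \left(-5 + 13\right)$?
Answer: $-40$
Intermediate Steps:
$g{\left(F,Q \right)} = -6 + F + Q$ ($g{\left(F,Q \right)} = -6 + \left(F + Q\right) = -6 + F + Q$)
$g{\left(6 - 2,-3 \right)} \left(-5 + 13\right) = \left(-6 + \left(6 - 2\right) - 3\right) \left(-5 + 13\right) = \left(-6 + 4 - 3\right) 8 = \left(-5\right) 8 = -40$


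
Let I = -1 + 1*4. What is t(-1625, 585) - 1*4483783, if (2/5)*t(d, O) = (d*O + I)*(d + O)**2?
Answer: -2570486371783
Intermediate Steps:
I = 3 (I = -1 + 4 = 3)
t(d, O) = 5*(O + d)**2*(3 + O*d)/2 (t(d, O) = 5*((d*O + 3)*(d + O)**2)/2 = 5*((O*d + 3)*(O + d)**2)/2 = 5*((3 + O*d)*(O + d)**2)/2 = 5*((O + d)**2*(3 + O*d))/2 = 5*(O + d)**2*(3 + O*d)/2)
t(-1625, 585) - 1*4483783 = 5*(585 - 1625)**2*(3 + 585*(-1625))/2 - 1*4483783 = (5/2)*(-1040)**2*(3 - 950625) - 4483783 = (5/2)*1081600*(-950622) - 4483783 = -2570481888000 - 4483783 = -2570486371783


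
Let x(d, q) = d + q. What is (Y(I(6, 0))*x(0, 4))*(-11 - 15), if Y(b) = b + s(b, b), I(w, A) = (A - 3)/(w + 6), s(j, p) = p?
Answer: 52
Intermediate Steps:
I(w, A) = (-3 + A)/(6 + w)
Y(b) = 2*b (Y(b) = b + b = 2*b)
(Y(I(6, 0))*x(0, 4))*(-11 - 15) = ((2*((-3 + 0)/(6 + 6)))*(0 + 4))*(-11 - 15) = ((2*(-3/12))*4)*(-26) = ((2*((1/12)*(-3)))*4)*(-26) = ((2*(-1/4))*4)*(-26) = -1/2*4*(-26) = -2*(-26) = 52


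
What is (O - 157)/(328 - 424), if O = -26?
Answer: 61/32 ≈ 1.9063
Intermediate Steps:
(O - 157)/(328 - 424) = (-26 - 157)/(328 - 424) = -183/(-96) = -183*(-1/96) = 61/32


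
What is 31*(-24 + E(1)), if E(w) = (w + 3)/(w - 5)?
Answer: -775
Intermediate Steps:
E(w) = (3 + w)/(-5 + w)
31*(-24 + E(1)) = 31*(-24 + (3 + 1)/(-5 + 1)) = 31*(-24 + 4/(-4)) = 31*(-24 - ¼*4) = 31*(-24 - 1) = 31*(-25) = -775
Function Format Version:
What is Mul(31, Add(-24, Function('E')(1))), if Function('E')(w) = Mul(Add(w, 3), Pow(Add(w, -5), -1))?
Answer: -775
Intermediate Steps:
Function('E')(w) = Mul(Pow(Add(-5, w), -1), Add(3, w)) (Function('E')(w) = Mul(Add(3, w), Pow(Add(-5, w), -1)) = Mul(Pow(Add(-5, w), -1), Add(3, w)))
Mul(31, Add(-24, Function('E')(1))) = Mul(31, Add(-24, Mul(Pow(Add(-5, 1), -1), Add(3, 1)))) = Mul(31, Add(-24, Mul(Pow(-4, -1), 4))) = Mul(31, Add(-24, Mul(Rational(-1, 4), 4))) = Mul(31, Add(-24, -1)) = Mul(31, -25) = -775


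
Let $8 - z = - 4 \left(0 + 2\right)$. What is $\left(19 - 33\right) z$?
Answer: $-224$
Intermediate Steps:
$z = 16$ ($z = 8 - - 4 \left(0 + 2\right) = 8 - \left(-4\right) 2 = 8 - -8 = 8 + 8 = 16$)
$\left(19 - 33\right) z = \left(19 - 33\right) 16 = \left(-14\right) 16 = -224$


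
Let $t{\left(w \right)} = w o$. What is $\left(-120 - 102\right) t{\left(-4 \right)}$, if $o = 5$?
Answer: $4440$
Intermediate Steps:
$t{\left(w \right)} = 5 w$ ($t{\left(w \right)} = w 5 = 5 w$)
$\left(-120 - 102\right) t{\left(-4 \right)} = \left(-120 - 102\right) 5 \left(-4\right) = \left(-222\right) \left(-20\right) = 4440$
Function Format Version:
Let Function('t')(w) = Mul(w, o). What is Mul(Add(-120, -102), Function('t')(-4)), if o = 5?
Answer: 4440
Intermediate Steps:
Function('t')(w) = Mul(5, w) (Function('t')(w) = Mul(w, 5) = Mul(5, w))
Mul(Add(-120, -102), Function('t')(-4)) = Mul(Add(-120, -102), Mul(5, -4)) = Mul(-222, -20) = 4440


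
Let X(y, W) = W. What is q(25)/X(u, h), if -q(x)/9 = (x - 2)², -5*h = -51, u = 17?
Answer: -7935/17 ≈ -466.76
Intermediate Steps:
h = 51/5 (h = -⅕*(-51) = 51/5 ≈ 10.200)
q(x) = -9*(-2 + x)² (q(x) = -9*(x - 2)² = -9*(-2 + x)²)
q(25)/X(u, h) = (-9*(-2 + 25)²)/(51/5) = -9*23²*(5/51) = -9*529*(5/51) = -4761*5/51 = -7935/17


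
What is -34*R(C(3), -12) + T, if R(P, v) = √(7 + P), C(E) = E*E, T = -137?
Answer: -273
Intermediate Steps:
C(E) = E²
-34*R(C(3), -12) + T = -34*√(7 + 3²) - 137 = -34*√(7 + 9) - 137 = -34*√16 - 137 = -34*4 - 137 = -136 - 137 = -273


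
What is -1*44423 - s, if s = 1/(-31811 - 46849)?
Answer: -3494313179/78660 ≈ -44423.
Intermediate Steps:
s = -1/78660 (s = 1/(-78660) = -1/78660 ≈ -1.2713e-5)
-1*44423 - s = -1*44423 - 1*(-1/78660) = -44423 + 1/78660 = -3494313179/78660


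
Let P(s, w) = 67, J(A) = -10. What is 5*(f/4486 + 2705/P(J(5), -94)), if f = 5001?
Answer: 62348485/300562 ≈ 207.44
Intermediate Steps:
5*(f/4486 + 2705/P(J(5), -94)) = 5*(5001/4486 + 2705/67) = 5*(12469697/300562) = 62348485/300562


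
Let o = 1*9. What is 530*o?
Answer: 4770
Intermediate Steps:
o = 9
530*o = 530*9 = 4770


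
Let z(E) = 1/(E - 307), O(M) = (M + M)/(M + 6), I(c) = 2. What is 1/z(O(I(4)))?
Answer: -613/2 ≈ -306.50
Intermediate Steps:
O(M) = 2*M/(6 + M) (O(M) = (2*M)/(6 + M) = 2*M/(6 + M))
z(E) = 1/(-307 + E)
1/z(O(I(4))) = 1/(1/(-307 + 2*2/(6 + 2))) = 1/(1/(-307 + 2*2/8)) = 1/(1/(-307 + 2*2*(⅛))) = 1/(1/(-307 + ½)) = 1/(1/(-613/2)) = 1/(-2/613) = -613/2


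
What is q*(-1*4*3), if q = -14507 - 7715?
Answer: 266664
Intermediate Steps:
q = -22222
q*(-1*4*3) = -22222*(-1*4)*3 = -(-88888)*3 = -22222*(-12) = 266664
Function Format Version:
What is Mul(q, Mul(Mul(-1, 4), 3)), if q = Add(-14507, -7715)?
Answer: 266664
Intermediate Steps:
q = -22222
Mul(q, Mul(Mul(-1, 4), 3)) = Mul(-22222, Mul(Mul(-1, 4), 3)) = Mul(-22222, Mul(-4, 3)) = Mul(-22222, -12) = 266664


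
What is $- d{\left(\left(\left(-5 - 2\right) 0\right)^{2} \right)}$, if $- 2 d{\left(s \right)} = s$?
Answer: $0$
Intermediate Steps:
$d{\left(s \right)} = - \frac{s}{2}$
$- d{\left(\left(\left(-5 - 2\right) 0\right)^{2} \right)} = - \frac{\left(-1\right) \left(\left(-5 - 2\right) 0\right)^{2}}{2} = - \frac{\left(-1\right) \left(\left(-7\right) 0\right)^{2}}{2} = - \frac{\left(-1\right) 0^{2}}{2} = - \frac{\left(-1\right) 0}{2} = \left(-1\right) 0 = 0$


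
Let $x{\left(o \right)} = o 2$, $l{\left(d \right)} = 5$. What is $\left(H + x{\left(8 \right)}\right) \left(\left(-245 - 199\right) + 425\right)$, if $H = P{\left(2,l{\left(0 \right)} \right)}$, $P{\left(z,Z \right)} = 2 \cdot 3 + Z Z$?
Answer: $-893$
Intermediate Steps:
$x{\left(o \right)} = 2 o$
$P{\left(z,Z \right)} = 6 + Z^{2}$
$H = 31$ ($H = 6 + 5^{2} = 6 + 25 = 31$)
$\left(H + x{\left(8 \right)}\right) \left(\left(-245 - 199\right) + 425\right) = \left(31 + 2 \cdot 8\right) \left(\left(-245 - 199\right) + 425\right) = \left(31 + 16\right) \left(\left(-245 - 199\right) + 425\right) = 47 \left(-444 + 425\right) = 47 \left(-19\right) = -893$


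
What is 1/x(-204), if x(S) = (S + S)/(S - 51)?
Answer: 5/8 ≈ 0.62500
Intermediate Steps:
x(S) = 2*S/(-51 + S) (x(S) = (2*S)/(-51 + S) = 2*S/(-51 + S))
1/x(-204) = 1/(2*(-204)/(-51 - 204)) = 1/(2*(-204)/(-255)) = 1/(2*(-204)*(-1/255)) = 1/(8/5) = 5/8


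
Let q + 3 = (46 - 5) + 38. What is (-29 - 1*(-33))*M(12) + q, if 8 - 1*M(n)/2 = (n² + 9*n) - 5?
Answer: -1836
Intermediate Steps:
M(n) = 26 - 18*n - 2*n² (M(n) = 16 - 2*((n² + 9*n) - 5) = 16 - 2*(-5 + n² + 9*n) = 16 + (10 - 18*n - 2*n²) = 26 - 18*n - 2*n²)
q = 76 (q = -3 + ((46 - 5) + 38) = -3 + (41 + 38) = -3 + 79 = 76)
(-29 - 1*(-33))*M(12) + q = (-29 - 1*(-33))*(26 - 18*12 - 2*12²) + 76 = (-29 + 33)*(26 - 216 - 2*144) + 76 = 4*(26 - 216 - 288) + 76 = 4*(-478) + 76 = -1912 + 76 = -1836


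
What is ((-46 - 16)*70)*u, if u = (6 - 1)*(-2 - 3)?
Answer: 108500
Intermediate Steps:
u = -25 (u = 5*(-5) = -25)
((-46 - 16)*70)*u = ((-46 - 16)*70)*(-25) = -62*70*(-25) = -4340*(-25) = 108500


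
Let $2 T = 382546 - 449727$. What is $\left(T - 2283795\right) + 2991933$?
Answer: $\frac{1349095}{2} \approx 6.7455 \cdot 10^{5}$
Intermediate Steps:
$T = - \frac{67181}{2}$ ($T = \frac{382546 - 449727}{2} = \frac{1}{2} \left(-67181\right) = - \frac{67181}{2} \approx -33591.0$)
$\left(T - 2283795\right) + 2991933 = \left(- \frac{67181}{2} - 2283795\right) + 2991933 = - \frac{4634771}{2} + 2991933 = \frac{1349095}{2}$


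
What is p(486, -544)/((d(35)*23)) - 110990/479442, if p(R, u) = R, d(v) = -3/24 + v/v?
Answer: 923100553/38595081 ≈ 23.918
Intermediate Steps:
d(v) = 7/8 (d(v) = -3*1/24 + 1 = -⅛ + 1 = 7/8)
p(486, -544)/((d(35)*23)) - 110990/479442 = 486/(((7/8)*23)) - 110990/479442 = 486/(161/8) - 110990*1/479442 = 486*(8/161) - 55495/239721 = 3888/161 - 55495/239721 = 923100553/38595081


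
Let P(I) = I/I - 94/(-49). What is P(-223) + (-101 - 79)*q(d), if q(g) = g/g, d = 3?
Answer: -8677/49 ≈ -177.08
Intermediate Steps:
q(g) = 1
P(I) = 143/49 (P(I) = 1 - 94*(-1/49) = 1 + 94/49 = 143/49)
P(-223) + (-101 - 79)*q(d) = 143/49 + (-101 - 79)*1 = 143/49 - 180*1 = 143/49 - 180 = -8677/49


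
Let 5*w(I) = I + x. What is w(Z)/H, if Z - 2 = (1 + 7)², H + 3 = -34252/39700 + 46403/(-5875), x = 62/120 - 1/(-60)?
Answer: -93108410/82294263 ≈ -1.1314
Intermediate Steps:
x = 8/15 (x = 62*(1/120) - 1*(-1/60) = 31/60 + 1/60 = 8/15 ≈ 0.53333)
H = -27431421/2332375 (H = -3 + (-34252/39700 + 46403/(-5875)) = -3 + (-34252*1/39700 + 46403*(-1/5875)) = -3 + (-8563/9925 - 46403/5875) = -3 - 20434296/2332375 = -27431421/2332375 ≈ -11.761)
Z = 66 (Z = 2 + (1 + 7)² = 2 + 8² = 2 + 64 = 66)
w(I) = 8/75 + I/5 (w(I) = (I + 8/15)/5 = (8/15 + I)/5 = 8/75 + I/5)
w(Z)/H = (8/75 + (⅕)*66)/(-27431421/2332375) = (8/75 + 66/5)*(-2332375/27431421) = (998/75)*(-2332375/27431421) = -93108410/82294263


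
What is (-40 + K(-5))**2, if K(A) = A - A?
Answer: 1600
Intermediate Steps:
K(A) = 0
(-40 + K(-5))**2 = (-40 + 0)**2 = (-40)**2 = 1600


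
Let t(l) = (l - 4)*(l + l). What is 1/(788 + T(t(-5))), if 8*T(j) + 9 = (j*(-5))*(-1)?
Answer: 8/6745 ≈ 0.0011861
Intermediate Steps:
t(l) = 2*l*(-4 + l) (t(l) = (-4 + l)*(2*l) = 2*l*(-4 + l))
T(j) = -9/8 + 5*j/8 (T(j) = -9/8 + ((j*(-5))*(-1))/8 = -9/8 + (-5*j*(-1))/8 = -9/8 + (5*j)/8 = -9/8 + 5*j/8)
1/(788 + T(t(-5))) = 1/(788 + (-9/8 + 5*(2*(-5)*(-4 - 5))/8)) = 1/(788 + (-9/8 + 5*(2*(-5)*(-9))/8)) = 1/(788 + (-9/8 + (5/8)*90)) = 1/(788 + (-9/8 + 225/4)) = 1/(788 + 441/8) = 1/(6745/8) = 8/6745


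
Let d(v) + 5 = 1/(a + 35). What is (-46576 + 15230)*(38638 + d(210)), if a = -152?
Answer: -141685800760/117 ≈ -1.2110e+9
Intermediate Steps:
d(v) = -586/117 (d(v) = -5 + 1/(-152 + 35) = -5 + 1/(-117) = -5 - 1/117 = -586/117)
(-46576 + 15230)*(38638 + d(210)) = (-46576 + 15230)*(38638 - 586/117) = -31346*4520060/117 = -141685800760/117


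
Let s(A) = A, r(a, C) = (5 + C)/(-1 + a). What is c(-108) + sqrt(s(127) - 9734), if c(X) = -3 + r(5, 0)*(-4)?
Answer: -8 + I*sqrt(9607) ≈ -8.0 + 98.015*I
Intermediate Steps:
r(a, C) = (5 + C)/(-1 + a)
c(X) = -8 (c(X) = -3 + ((5 + 0)/(-1 + 5))*(-4) = -3 + (5/4)*(-4) = -3 - 5 = -8)
c(-108) + sqrt(s(127) - 9734) = -8 + sqrt(127 - 9734) = -8 + sqrt(-9607) = -8 + I*sqrt(9607)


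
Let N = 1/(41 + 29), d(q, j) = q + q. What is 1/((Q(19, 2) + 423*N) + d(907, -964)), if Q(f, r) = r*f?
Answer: 70/130063 ≈ 0.00053820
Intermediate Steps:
d(q, j) = 2*q
Q(f, r) = f*r
N = 1/70 ≈ 0.014286
1/((Q(19, 2) + 423*N) + d(907, -964)) = 1/((19*2 + 423*(1/70)) + 2*907) = 1/((38 + 423/70) + 1814) = 1/(3083/70 + 1814) = 1/(130063/70) = 70/130063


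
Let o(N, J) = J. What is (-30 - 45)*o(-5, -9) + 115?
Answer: 790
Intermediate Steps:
(-30 - 45)*o(-5, -9) + 115 = (-30 - 45)*(-9) + 115 = -75*(-9) + 115 = 675 + 115 = 790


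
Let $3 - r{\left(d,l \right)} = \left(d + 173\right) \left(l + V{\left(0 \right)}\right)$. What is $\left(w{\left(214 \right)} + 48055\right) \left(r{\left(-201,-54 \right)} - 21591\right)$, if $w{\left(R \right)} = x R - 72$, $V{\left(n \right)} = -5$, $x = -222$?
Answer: $-11039000$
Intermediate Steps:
$w{\left(R \right)} = -72 - 222 R$ ($w{\left(R \right)} = - 222 R - 72 = -72 - 222 R$)
$r{\left(d,l \right)} = 3 - \left(-5 + l\right) \left(173 + d\right)$ ($r{\left(d,l \right)} = 3 - \left(d + 173\right) \left(l - 5\right) = 3 - \left(173 + d\right) \left(-5 + l\right) = 3 - \left(-5 + l\right) \left(173 + d\right)$)
$\left(w{\left(214 \right)} + 48055\right) \left(r{\left(-201,-54 \right)} - 21591\right) = \left(\left(-72 - 47508\right) + 48055\right) \left(\left(868 - -9342 + 5 \left(-201\right) - \left(-201\right) \left(-54\right)\right) - 21591\right) = \left(\left(-72 - 47508\right) + 48055\right) \left(\left(868 + 9342 - 1005 - 10854\right) - 21591\right) = \left(-47580 + 48055\right) \left(-1649 - 21591\right) = 475 \left(-23240\right) = -11039000$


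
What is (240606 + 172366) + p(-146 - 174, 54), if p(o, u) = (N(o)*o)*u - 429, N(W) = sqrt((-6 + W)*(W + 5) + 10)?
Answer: 412543 - 172800*sqrt(1027) ≈ -5.1252e+6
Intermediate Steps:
N(W) = sqrt(10 + (-6 + W)*(5 + W)) (N(W) = sqrt((-6 + W)*(5 + W) + 10) = sqrt(10 + (-6 + W)*(5 + W)))
p(o, u) = -429 + o*u*sqrt(-20 + o**2 - o) (p(o, u) = (sqrt(-20 + o**2 - o)*o)*u - 429 = (o*sqrt(-20 + o**2 - o))*u - 429 = o*u*sqrt(-20 + o**2 - o) - 429 = -429 + o*u*sqrt(-20 + o**2 - o))
(240606 + 172366) + p(-146 - 174, 54) = (240606 + 172366) + (-429 + (-146 - 174)*54*sqrt(-20 + (-146 - 174)**2 - (-146 - 174))) = 412972 + (-429 - 320*54*sqrt(-20 + (-320)**2 - 1*(-320))) = 412972 + (-429 - 320*54*sqrt(-20 + 102400 + 320)) = 412972 + (-429 - 320*54*sqrt(102700)) = 412972 + (-429 - 320*54*10*sqrt(1027)) = 412972 + (-429 - 172800*sqrt(1027)) = 412543 - 172800*sqrt(1027)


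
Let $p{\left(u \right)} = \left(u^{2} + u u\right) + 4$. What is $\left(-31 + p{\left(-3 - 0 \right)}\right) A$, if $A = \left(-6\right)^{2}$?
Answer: $-324$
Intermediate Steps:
$p{\left(u \right)} = 4 + 2 u^{2}$ ($p{\left(u \right)} = \left(u^{2} + u^{2}\right) + 4 = 2 u^{2} + 4 = 4 + 2 u^{2}$)
$A = 36$
$\left(-31 + p{\left(-3 - 0 \right)}\right) A = \left(-31 + \left(4 + 2 \left(-3 - 0\right)^{2}\right)\right) 36 = \left(-31 + \left(4 + 2 \left(-3 + 0\right)^{2}\right)\right) 36 = \left(-31 + \left(4 + 2 \left(-3\right)^{2}\right)\right) 36 = \left(-31 + \left(4 + 2 \cdot 9\right)\right) 36 = \left(-31 + \left(4 + 18\right)\right) 36 = \left(-31 + 22\right) 36 = \left(-9\right) 36 = -324$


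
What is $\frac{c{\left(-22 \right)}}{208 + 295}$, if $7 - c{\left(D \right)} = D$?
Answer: $\frac{29}{503} \approx 0.057654$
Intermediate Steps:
$c{\left(D \right)} = 7 - D$
$\frac{c{\left(-22 \right)}}{208 + 295} = \frac{7 - -22}{208 + 295} = \frac{7 + 22}{503} = 29 \cdot \frac{1}{503} = \frac{29}{503}$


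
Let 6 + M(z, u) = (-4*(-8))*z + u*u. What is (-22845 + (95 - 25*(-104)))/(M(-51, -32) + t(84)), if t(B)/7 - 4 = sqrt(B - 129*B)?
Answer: 2951975/217561 + 564200*I*sqrt(42)/217561 ≈ 13.568 + 16.806*I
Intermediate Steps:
M(z, u) = -6 + u**2 + 32*z (M(z, u) = -6 + ((-4*(-8))*z + u*u) = -6 + (32*z + u**2) = -6 + (u**2 + 32*z) = -6 + u**2 + 32*z)
t(B) = 28 + 56*sqrt(2)*sqrt(-B) (t(B) = 28 + 7*sqrt(B - 129*B) = 28 + 7*sqrt(-128*B) = 28 + 7*(8*sqrt(2)*sqrt(-B)) = 28 + 56*sqrt(2)*sqrt(-B))
(-22845 + (95 - 25*(-104)))/(M(-51, -32) + t(84)) = (-22845 + (95 - 25*(-104)))/((-6 + (-32)**2 + 32*(-51)) + (28 + 56*sqrt(2)*sqrt(-1*84))) = (-22845 + (95 + 2600))/((-6 + 1024 - 1632) + (28 + 56*sqrt(2)*sqrt(-84))) = (-22845 + 2695)/(-614 + (28 + 56*sqrt(2)*(2*I*sqrt(21)))) = -20150/(-614 + (28 + 112*I*sqrt(42))) = -20150/(-586 + 112*I*sqrt(42))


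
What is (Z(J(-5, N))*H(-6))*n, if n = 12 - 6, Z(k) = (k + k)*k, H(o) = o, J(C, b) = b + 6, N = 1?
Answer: -3528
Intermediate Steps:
J(C, b) = 6 + b
Z(k) = 2*k² (Z(k) = (2*k)*k = 2*k²)
n = 6
(Z(J(-5, N))*H(-6))*n = ((2*(6 + 1)²)*(-6))*6 = ((2*7²)*(-6))*6 = ((2*49)*(-6))*6 = (98*(-6))*6 = -588*6 = -3528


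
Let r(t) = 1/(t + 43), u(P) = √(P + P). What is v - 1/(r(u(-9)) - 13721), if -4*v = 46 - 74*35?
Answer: 111774196963688/175745572571 - 3*I*√2/351491145142 ≈ 636.0 - 1.207e-11*I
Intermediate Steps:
u(P) = √2*√P (u(P) = √(2*P) = √2*√P)
r(t) = 1/(43 + t)
v = 636 (v = -(46 - 74*35)/4 = -(46 - 2590)/4 = -¼*(-2544) = 636)
v - 1/(r(u(-9)) - 13721) = 636 - 1/(1/(43 + √2*√(-9)) - 13721) = 636 - 1/(1/(43 + √2*(3*I)) - 13721) = 636 - 1/(1/(43 + 3*I*√2) - 13721) = 636 - 1/(-13721 + 1/(43 + 3*I*√2))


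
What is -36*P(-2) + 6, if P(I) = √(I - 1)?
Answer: 6 - 36*I*√3 ≈ 6.0 - 62.354*I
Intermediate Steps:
P(I) = √(-1 + I)
-36*P(-2) + 6 = -36*√(-1 - 2) + 6 = -36*√(-3) + 6 = -36*I*√3 + 6 = 6 - 36*I*√3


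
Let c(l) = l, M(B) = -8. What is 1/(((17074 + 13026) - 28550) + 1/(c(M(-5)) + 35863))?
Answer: 35855/55575251 ≈ 0.00064516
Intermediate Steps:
1/(((17074 + 13026) - 28550) + 1/(c(M(-5)) + 35863)) = 1/(((17074 + 13026) - 28550) + 1/(-8 + 35863)) = 1/((30100 - 28550) + 1/35855) = 1/(1550 + 1/35855) = 1/(55575251/35855) = 35855/55575251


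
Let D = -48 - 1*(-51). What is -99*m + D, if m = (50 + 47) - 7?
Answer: -8907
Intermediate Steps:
m = 90 (m = 97 - 7 = 90)
D = 3 (D = -48 + 51 = 3)
-99*m + D = -99*90 + 3 = -8910 + 3 = -8907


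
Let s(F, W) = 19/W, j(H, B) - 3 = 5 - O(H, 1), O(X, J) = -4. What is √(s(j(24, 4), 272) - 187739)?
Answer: I*√868104813/68 ≈ 433.29*I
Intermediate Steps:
j(H, B) = 12 (j(H, B) = 3 + (5 - 1*(-4)) = 3 + (5 + 4) = 3 + 9 = 12)
s(F, W) = 19/W
√(s(j(24, 4), 272) - 187739) = √(19/272 - 187739) = √(-51064989/272) = I*√868104813/68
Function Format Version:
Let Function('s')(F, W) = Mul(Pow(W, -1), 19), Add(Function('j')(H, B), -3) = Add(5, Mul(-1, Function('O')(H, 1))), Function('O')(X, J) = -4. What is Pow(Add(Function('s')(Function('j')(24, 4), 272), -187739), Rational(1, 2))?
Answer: Mul(Rational(1, 68), I, Pow(868104813, Rational(1, 2))) ≈ Mul(433.29, I)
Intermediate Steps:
Function('j')(H, B) = 12 (Function('j')(H, B) = Add(3, Add(5, Mul(-1, -4))) = Add(3, Add(5, 4)) = Add(3, 9) = 12)
Function('s')(F, W) = Mul(19, Pow(W, -1))
Pow(Add(Function('s')(Function('j')(24, 4), 272), -187739), Rational(1, 2)) = Pow(Add(Mul(19, Pow(272, -1)), -187739), Rational(1, 2)) = Pow(Add(Mul(19, Rational(1, 272)), -187739), Rational(1, 2)) = Pow(Add(Rational(19, 272), -187739), Rational(1, 2)) = Pow(Rational(-51064989, 272), Rational(1, 2)) = Mul(Rational(1, 68), I, Pow(868104813, Rational(1, 2)))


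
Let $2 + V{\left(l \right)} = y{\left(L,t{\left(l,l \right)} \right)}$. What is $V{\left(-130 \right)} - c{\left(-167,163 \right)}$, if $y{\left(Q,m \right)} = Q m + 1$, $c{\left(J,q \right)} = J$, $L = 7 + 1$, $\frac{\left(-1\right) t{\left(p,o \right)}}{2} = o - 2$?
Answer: $2278$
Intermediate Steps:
$t{\left(p,o \right)} = 4 - 2 o$ ($t{\left(p,o \right)} = - 2 \left(o - 2\right) = - 2 \left(-2 + o\right) = 4 - 2 o$)
$L = 8$
$y{\left(Q,m \right)} = 1 + Q m$
$V{\left(l \right)} = 31 - 16 l$ ($V{\left(l \right)} = -2 + \left(1 + 8 \left(4 - 2 l\right)\right) = -2 + \left(1 - \left(-32 + 16 l\right)\right) = -2 - \left(-33 + 16 l\right) = 31 - 16 l$)
$V{\left(-130 \right)} - c{\left(-167,163 \right)} = \left(31 - -2080\right) - -167 = \left(31 + 2080\right) + 167 = 2111 + 167 = 2278$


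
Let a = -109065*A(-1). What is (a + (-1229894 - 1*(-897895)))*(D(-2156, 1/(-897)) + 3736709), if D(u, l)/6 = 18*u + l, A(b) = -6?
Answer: 14684972243429/13 ≈ 1.1296e+12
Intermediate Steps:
a = 654390 (a = -109065*(-6) = 654390)
D(u, l) = 6*l + 108*u (D(u, l) = 6*(18*u + l) = 6*(l + 18*u) = 6*l + 108*u)
(a + (-1229894 - 1*(-897895)))*(D(-2156, 1/(-897)) + 3736709) = (654390 + (-1229894 - 1*(-897895)))*((6/(-897) + 108*(-2156)) + 3736709) = (654390 + (-1229894 + 897895))*((6*(-1/897) - 232848) + 3736709) = (654390 - 331999)*((-2/299 - 232848) + 3736709) = 322391*(-69621554/299 + 3736709) = 322391*(1047654437/299) = 14684972243429/13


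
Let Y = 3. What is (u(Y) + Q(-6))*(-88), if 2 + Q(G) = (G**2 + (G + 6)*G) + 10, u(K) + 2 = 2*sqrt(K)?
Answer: -3696 - 176*sqrt(3) ≈ -4000.8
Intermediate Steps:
u(K) = -2 + 2*sqrt(K)
Q(G) = 8 + G**2 + G*(6 + G) (Q(G) = -2 + ((G**2 + (G + 6)*G) + 10) = -2 + ((G**2 + (6 + G)*G) + 10) = -2 + ((G**2 + G*(6 + G)) + 10) = -2 + (10 + G**2 + G*(6 + G)) = 8 + G**2 + G*(6 + G))
(u(Y) + Q(-6))*(-88) = ((-2 + 2*sqrt(3)) + (8 + 2*(-6)**2 + 6*(-6)))*(-88) = ((-2 + 2*sqrt(3)) + (8 + 2*36 - 36))*(-88) = ((-2 + 2*sqrt(3)) + (8 + 72 - 36))*(-88) = ((-2 + 2*sqrt(3)) + 44)*(-88) = (42 + 2*sqrt(3))*(-88) = -3696 - 176*sqrt(3)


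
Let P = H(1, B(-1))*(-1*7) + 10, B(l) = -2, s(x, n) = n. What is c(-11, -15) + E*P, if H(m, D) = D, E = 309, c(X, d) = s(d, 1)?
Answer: 7417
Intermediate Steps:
c(X, d) = 1
P = 24 (P = -(-2)*7 + 10 = -2*(-7) + 10 = 14 + 10 = 24)
c(-11, -15) + E*P = 1 + 309*24 = 1 + 7416 = 7417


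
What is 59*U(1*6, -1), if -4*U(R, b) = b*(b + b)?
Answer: -59/2 ≈ -29.500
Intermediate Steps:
U(R, b) = -b²/2 (U(R, b) = -b*(b + b)/4 = -b*2*b/4 = -b²/2)
59*U(1*6, -1) = 59*(-½*(-1)²) = 59*(-½*1) = 59*(-½) = -59/2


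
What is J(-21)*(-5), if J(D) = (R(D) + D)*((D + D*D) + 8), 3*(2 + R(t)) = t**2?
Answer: -265360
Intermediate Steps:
R(t) = -2 + t**2/3
J(D) = (-2 + D + D**2/3)*(8 + D + D**2) (J(D) = ((-2 + D**2/3) + D)*((D + D*D) + 8) = (-2 + D + D**2/3)*((D + D**2) + 8) = (-2 + D + D**2/3)*(8 + D + D**2))
J(-21)*(-5) = (-16 + 6*(-21) + (1/3)*(-21)**4 + (4/3)*(-21)**3 + (5/3)*(-21)**2)*(-5) = (-16 - 126 + (1/3)*194481 + (4/3)*(-9261) + (5/3)*441)*(-5) = (-16 - 126 + 64827 - 12348 + 735)*(-5) = 53072*(-5) = -265360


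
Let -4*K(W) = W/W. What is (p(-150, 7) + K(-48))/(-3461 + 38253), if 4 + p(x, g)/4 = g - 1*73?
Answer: -1121/139168 ≈ -0.0080550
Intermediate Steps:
p(x, g) = -308 + 4*g (p(x, g) = -16 + 4*(g - 1*73) = -16 + 4*(g - 73) = -16 + 4*(-73 + g) = -16 + (-292 + 4*g) = -308 + 4*g)
K(W) = -1/4 (K(W) = -W/(4*W) = -1/4*1 = -1/4)
(p(-150, 7) + K(-48))/(-3461 + 38253) = ((-308 + 4*7) - 1/4)/(-3461 + 38253) = ((-308 + 28) - 1/4)/34792 = (-280 - 1/4)*(1/34792) = -1121/4*1/34792 = -1121/139168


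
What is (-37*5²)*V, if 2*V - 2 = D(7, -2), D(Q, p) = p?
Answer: 0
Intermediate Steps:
V = 0 (V = 1 + (½)*(-2) = 1 - 1 = 0)
(-37*5²)*V = -37*5²*0 = -37*25*0 = -925*0 = 0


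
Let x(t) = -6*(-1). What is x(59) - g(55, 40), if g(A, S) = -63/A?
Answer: 393/55 ≈ 7.1455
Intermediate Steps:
x(t) = 6
x(59) - g(55, 40) = 6 - (-63)/55 = 6 - 1*(-63/55) = 6 + 63/55 = 393/55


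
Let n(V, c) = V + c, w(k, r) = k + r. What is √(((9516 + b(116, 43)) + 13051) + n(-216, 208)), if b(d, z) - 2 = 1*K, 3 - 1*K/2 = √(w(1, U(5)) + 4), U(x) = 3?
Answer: √(22567 - 4*√2) ≈ 150.20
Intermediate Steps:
K = 6 - 4*√2 (K = 6 - 2*√((1 + 3) + 4) = 6 - 2*√(4 + 4) = 6 - 4*√2 ≈ 0.34315)
b(d, z) = 8 - 4*√2 (b(d, z) = 2 + 1*(6 - 4*√2) = 2 + (6 - 4*√2) = 8 - 4*√2)
√(((9516 + b(116, 43)) + 13051) + n(-216, 208)) = √(((9516 + (8 - 4*√2)) + 13051) + (-216 + 208)) = √(((9524 - 4*√2) + 13051) - 8) = √((22575 - 4*√2) - 8) = √(22567 - 4*√2)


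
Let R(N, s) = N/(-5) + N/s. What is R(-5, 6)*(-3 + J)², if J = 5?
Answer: ⅔ ≈ 0.66667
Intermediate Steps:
R(N, s) = -N/5 + N/s (R(N, s) = N*(-⅕) + N/s = -N/5 + N/s)
R(-5, 6)*(-3 + J)² = (-⅕*(-5) - 5/6)*(-3 + 5)² = (1 - 5*⅙)*2² = (1 - ⅚)*4 = (⅙)*4 = ⅔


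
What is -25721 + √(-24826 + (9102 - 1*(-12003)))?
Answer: -25721 + 61*I ≈ -25721.0 + 61.0*I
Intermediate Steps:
-25721 + √(-24826 + (9102 - 1*(-12003))) = -25721 + √(-24826 + (9102 + 12003)) = -25721 + √(-24826 + 21105) = -25721 + √(-3721) = -25721 + 61*I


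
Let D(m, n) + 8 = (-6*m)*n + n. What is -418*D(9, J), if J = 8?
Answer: 180576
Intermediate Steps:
D(m, n) = -8 + n - 6*m*n (D(m, n) = -8 + ((-6*m)*n + n) = -8 + (-6*m*n + n) = -8 + (n - 6*m*n) = -8 + n - 6*m*n)
-418*D(9, J) = -418*(-8 + 8 - 6*9*8) = -418*(-8 + 8 - 432) = -418*(-432) = 180576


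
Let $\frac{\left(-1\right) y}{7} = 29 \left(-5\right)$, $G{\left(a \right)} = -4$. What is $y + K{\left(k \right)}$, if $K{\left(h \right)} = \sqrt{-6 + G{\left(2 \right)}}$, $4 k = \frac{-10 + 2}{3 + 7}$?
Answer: $1015 + i \sqrt{10} \approx 1015.0 + 3.1623 i$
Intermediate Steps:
$k = - \frac{1}{5}$ ($k = \frac{\left(-10 + 2\right) \frac{1}{3 + 7}}{4} = \frac{\left(-8\right) \frac{1}{10}}{4} = \frac{1}{4} \left(- \frac{4}{5}\right) = - \frac{1}{5} \approx -0.2$)
$K{\left(h \right)} = i \sqrt{10}$ ($K{\left(h \right)} = \sqrt{-6 - 4} = \sqrt{-10} = i \sqrt{10}$)
$y = 1015$ ($y = - 7 \cdot 29 \left(-5\right) = \left(-7\right) \left(-145\right) = 1015$)
$y + K{\left(k \right)} = 1015 + i \sqrt{10}$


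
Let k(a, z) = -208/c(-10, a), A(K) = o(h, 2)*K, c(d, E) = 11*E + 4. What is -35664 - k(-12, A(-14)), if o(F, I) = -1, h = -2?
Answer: -285325/8 ≈ -35666.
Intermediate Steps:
c(d, E) = 4 + 11*E
A(K) = -K
k(a, z) = -208/(4 + 11*a)
-35664 - k(-12, A(-14)) = -35664 - (-208)/(4 + 11*(-12)) = -35664 - (-208)/(4 - 132) = -35664 - (-208)/(-128) = -35664 - (-208)*(-1)/128 = -35664 - 1*13/8 = -35664 - 13/8 = -285325/8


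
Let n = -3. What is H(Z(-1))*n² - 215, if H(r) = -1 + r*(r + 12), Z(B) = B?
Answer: -323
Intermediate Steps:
H(r) = -1 + r*(12 + r)
H(Z(-1))*n² - 215 = (-1 + (-1)² + 12*(-1))*(-3)² - 215 = (-1 + 1 - 12)*9 - 215 = -12*9 - 215 = -108 - 215 = -323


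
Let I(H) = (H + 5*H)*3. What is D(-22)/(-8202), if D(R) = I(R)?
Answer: 66/1367 ≈ 0.048281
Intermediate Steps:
I(H) = 18*H (I(H) = (6*H)*3 = 18*H)
D(R) = 18*R
D(-22)/(-8202) = (18*(-22))/(-8202) = -396*(-1/8202) = 66/1367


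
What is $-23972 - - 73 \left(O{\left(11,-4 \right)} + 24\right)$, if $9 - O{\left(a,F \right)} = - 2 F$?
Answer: $-22147$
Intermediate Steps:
$O{\left(a,F \right)} = 9 + 2 F$ ($O{\left(a,F \right)} = 9 - - 2 F = 9 + 2 F$)
$-23972 - - 73 \left(O{\left(11,-4 \right)} + 24\right) = -23972 - - 73 \left(\left(9 + 2 \left(-4\right)\right) + 24\right) = -23972 - - 73 \left(\left(9 - 8\right) + 24\right) = -23972 - - 73 \left(1 + 24\right) = -23972 - \left(-73\right) 25 = -23972 - -1825 = -23972 + 1825 = -22147$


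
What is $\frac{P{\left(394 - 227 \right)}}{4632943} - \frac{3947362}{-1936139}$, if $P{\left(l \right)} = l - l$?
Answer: $\frac{3947362}{1936139} \approx 2.0388$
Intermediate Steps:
$P{\left(l \right)} = 0$
$\frac{P{\left(394 - 227 \right)}}{4632943} - \frac{3947362}{-1936139} = \frac{0}{4632943} - \frac{3947362}{-1936139} = 0 \cdot \frac{1}{4632943} - - \frac{3947362}{1936139} = 0 + \frac{3947362}{1936139} = \frac{3947362}{1936139}$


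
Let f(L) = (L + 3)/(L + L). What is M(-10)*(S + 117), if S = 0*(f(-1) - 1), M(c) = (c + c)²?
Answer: 46800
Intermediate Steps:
f(L) = (3 + L)/(2*L) (f(L) = (3 + L)/((2*L)) = (3 + L)*(1/(2*L)) = (3 + L)/(2*L))
M(c) = 4*c² (M(c) = (2*c)² = 4*c²)
S = 0 (S = 0*((½)*(3 - 1)/(-1) - 1) = 0*((½)*(-1)*2 - 1) = 0*(-1 - 1) = 0*(-2) = 0)
M(-10)*(S + 117) = (4*(-10)²)*(0 + 117) = (4*100)*117 = 400*117 = 46800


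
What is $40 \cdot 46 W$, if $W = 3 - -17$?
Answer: $36800$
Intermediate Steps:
$W = 20$ ($W = 3 + 17 = 20$)
$40 \cdot 46 W = 40 \cdot 46 \cdot 20 = 1840 \cdot 20 = 36800$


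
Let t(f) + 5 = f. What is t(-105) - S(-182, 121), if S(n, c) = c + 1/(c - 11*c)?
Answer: -279509/1210 ≈ -231.00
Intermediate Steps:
t(f) = -5 + f
S(n, c) = c - 1/(10*c) (S(n, c) = c + 1/(-10*c) = c - 1/(10*c))
t(-105) - S(-182, 121) = (-5 - 105) - (121 - 1/10/121) = -110 - (121 - 1/10*1/121) = -110 - (121 - 1/1210) = -110 - 1*146409/1210 = -110 - 146409/1210 = -279509/1210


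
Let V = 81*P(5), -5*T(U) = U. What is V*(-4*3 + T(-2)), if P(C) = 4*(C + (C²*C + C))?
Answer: -507384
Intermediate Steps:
T(U) = -U/5
P(C) = 4*C³ + 8*C (P(C) = 4*(C + (C³ + C)) = 4*(C + (C + C³)) = 4*(C³ + 2*C) = 4*C³ + 8*C)
V = 43740 (V = 81*(4*5*(2 + 5²)) = 81*(4*5*(2 + 25)) = 81*(4*5*27) = 81*540 = 43740)
V*(-4*3 + T(-2)) = 43740*(-4*3 - ⅕*(-2)) = 43740*(-12 + ⅖) = 43740*(-58/5) = -507384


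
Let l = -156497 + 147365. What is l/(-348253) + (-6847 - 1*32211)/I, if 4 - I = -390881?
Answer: -10032503854/136126873905 ≈ -0.073700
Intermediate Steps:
I = 390885 (I = 4 - 1*(-390881) = 4 + 390881 = 390885)
l = -9132
l/(-348253) + (-6847 - 1*32211)/I = -9132/(-348253) + (-6847 - 1*32211)/390885 = -9132*(-1/348253) + (-6847 - 32211)*(1/390885) = 9132/348253 - 39058*1/390885 = 9132/348253 - 39058/390885 = -10032503854/136126873905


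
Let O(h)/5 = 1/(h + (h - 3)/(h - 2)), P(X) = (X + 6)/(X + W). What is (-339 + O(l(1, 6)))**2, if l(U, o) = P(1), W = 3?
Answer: 83411689/729 ≈ 1.1442e+5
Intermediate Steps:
P(X) = (6 + X)/(3 + X) (P(X) = (X + 6)/(X + 3) = (6 + X)/(3 + X))
l(U, o) = 7/4 (l(U, o) = (6 + 1)/(3 + 1) = 7/4)
O(h) = 5/(h + (-3 + h)/(-2 + h)) (O(h) = 5/(h + (h - 3)/(h - 2)) = 5/(h + (-3 + h)/(-2 + h)))
(-339 + O(l(1, 6)))**2 = (-339 + 5*(2 - 1*7/4)/(3 + 7/4 - (7/4)**2))**2 = (-339 + 5*(2 - 7/4)/(3 + 7/4 - 1*49/16))**2 = (-339 + 5*(1/4)/(3 + 7/4 - 49/16))**2 = (-339 + 5*(1/4)/(27/16))**2 = (-339 + 5*(16/27)*(1/4))**2 = (-339 + 20/27)**2 = (-9133/27)**2 = 83411689/729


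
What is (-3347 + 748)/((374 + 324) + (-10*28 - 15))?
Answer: -2599/403 ≈ -6.4491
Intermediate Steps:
(-3347 + 748)/((374 + 324) + (-10*28 - 15)) = -2599/(698 + (-280 - 15)) = -2599/(698 - 295) = -2599/403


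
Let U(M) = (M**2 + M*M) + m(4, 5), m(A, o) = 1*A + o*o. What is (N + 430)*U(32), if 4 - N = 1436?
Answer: -2081154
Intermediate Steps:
N = -1432 (N = 4 - 1*1436 = 4 - 1436 = -1432)
m(A, o) = A + o**2
U(M) = 29 + 2*M**2 (U(M) = (M**2 + M*M) + (4 + 5**2) = (M**2 + M**2) + (4 + 25) = 2*M**2 + 29 = 29 + 2*M**2)
(N + 430)*U(32) = (-1432 + 430)*(29 + 2*32**2) = -1002*(29 + 2*1024) = -1002*(29 + 2048) = -1002*2077 = -2081154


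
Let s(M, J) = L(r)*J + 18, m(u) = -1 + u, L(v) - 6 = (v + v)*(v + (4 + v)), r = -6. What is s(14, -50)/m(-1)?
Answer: 2541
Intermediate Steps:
L(v) = 6 + 2*v*(4 + 2*v) (L(v) = 6 + (v + v)*(v + (4 + v)) = 6 + (2*v)*(4 + 2*v) = 6 + 2*v*(4 + 2*v))
s(M, J) = 18 + 102*J (s(M, J) = (6 + 4*(-6)**2 + 8*(-6))*J + 18 = (6 + 4*36 - 48)*J + 18 = (6 + 144 - 48)*J + 18 = 102*J + 18 = 18 + 102*J)
s(14, -50)/m(-1) = (18 + 102*(-50))/(-1 - 1) = (18 - 5100)/(-2) = -5082*(-1/2) = 2541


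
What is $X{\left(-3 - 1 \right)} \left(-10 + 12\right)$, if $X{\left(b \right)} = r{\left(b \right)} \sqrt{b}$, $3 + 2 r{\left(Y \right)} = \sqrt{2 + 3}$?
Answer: $2 i \left(-3 + \sqrt{5}\right) \approx - 1.5279 i$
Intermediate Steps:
$r{\left(Y \right)} = - \frac{3}{2} + \frac{\sqrt{5}}{2}$ ($r{\left(Y \right)} = - \frac{3}{2} + \frac{\sqrt{2 + 3}}{2} = - \frac{3}{2} + \frac{\sqrt{5}}{2}$)
$X{\left(b \right)} = \sqrt{b} \left(- \frac{3}{2} + \frac{\sqrt{5}}{2}\right)$ ($X{\left(b \right)} = \left(- \frac{3}{2} + \frac{\sqrt{5}}{2}\right) \sqrt{b} = \sqrt{b} \left(- \frac{3}{2} + \frac{\sqrt{5}}{2}\right)$)
$X{\left(-3 - 1 \right)} \left(-10 + 12\right) = \frac{\sqrt{-3 - 1} \left(-3 + \sqrt{5}\right)}{2} \left(-10 + 12\right) = \frac{\sqrt{-4} \left(-3 + \sqrt{5}\right)}{2} \cdot 2 = \frac{2 i \left(-3 + \sqrt{5}\right)}{2} \cdot 2 = i \left(-3 + \sqrt{5}\right) 2 = 2 i \left(-3 + \sqrt{5}\right)$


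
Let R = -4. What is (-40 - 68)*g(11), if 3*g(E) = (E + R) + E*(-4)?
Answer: 1332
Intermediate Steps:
g(E) = -4/3 - E (g(E) = ((E - 4) + E*(-4))/3 = ((-4 + E) - 4*E)/3 = (-4 - 3*E)/3 = -4/3 - E)
(-40 - 68)*g(11) = (-40 - 68)*(-4/3 - 1*11) = -108*(-4/3 - 11) = -108*(-37/3) = 1332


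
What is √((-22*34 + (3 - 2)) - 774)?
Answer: 39*I ≈ 39.0*I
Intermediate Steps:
√((-22*34 + (3 - 2)) - 774) = √((-748 + 1) - 774) = √(-747 - 774) = √(-1521) = 39*I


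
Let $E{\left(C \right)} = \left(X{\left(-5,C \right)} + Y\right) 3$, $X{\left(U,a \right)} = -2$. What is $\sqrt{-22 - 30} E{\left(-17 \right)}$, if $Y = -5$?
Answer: $- 42 i \sqrt{13} \approx - 151.43 i$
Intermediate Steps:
$E{\left(C \right)} = -21$ ($E{\left(C \right)} = \left(-2 - 5\right) 3 = \left(-7\right) 3 = -21$)
$\sqrt{-22 - 30} E{\left(-17 \right)} = \sqrt{-22 - 30} \left(-21\right) = \sqrt{-52} \left(-21\right) = 2 i \sqrt{13} \left(-21\right) = - 42 i \sqrt{13}$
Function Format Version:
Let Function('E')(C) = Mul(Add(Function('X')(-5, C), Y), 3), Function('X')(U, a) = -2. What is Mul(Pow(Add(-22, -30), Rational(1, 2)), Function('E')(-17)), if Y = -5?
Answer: Mul(-42, I, Pow(13, Rational(1, 2))) ≈ Mul(-151.43, I)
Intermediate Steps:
Function('E')(C) = -21 (Function('E')(C) = Mul(Add(-2, -5), 3) = Mul(-7, 3) = -21)
Mul(Pow(Add(-22, -30), Rational(1, 2)), Function('E')(-17)) = Mul(Pow(Add(-22, -30), Rational(1, 2)), -21) = Mul(Pow(-52, Rational(1, 2)), -21) = Mul(Mul(2, I, Pow(13, Rational(1, 2))), -21) = Mul(-42, I, Pow(13, Rational(1, 2)))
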